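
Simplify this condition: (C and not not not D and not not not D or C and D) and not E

(C and not not not D and not not not D or C and D) and not E
= (C and not not not D or C and D) and not E   [idempotence]
= (C and not D or C and D) and not E   [double negation]
= C and not E   [distribution]

C and not E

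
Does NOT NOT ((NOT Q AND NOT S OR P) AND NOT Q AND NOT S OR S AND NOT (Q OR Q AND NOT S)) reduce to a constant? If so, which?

NOT NOT ((NOT Q AND NOT S OR P) AND NOT Q AND NOT S OR S AND NOT (Q OR Q AND NOT S))
= (NOT Q AND NOT S OR P) AND NOT Q AND NOT S OR S AND NOT (Q OR Q AND NOT S)   — double negation
= (NOT Q AND NOT S OR P) AND NOT Q AND NOT S OR S AND NOT Q   — absorption
= NOT Q AND NOT S OR S AND NOT Q   — absorption
= NOT Q   — distribution
This depends on Q, so it is not a constant.

no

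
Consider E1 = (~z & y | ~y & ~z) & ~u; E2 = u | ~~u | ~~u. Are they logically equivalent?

No

E1: (~z & y | ~y & ~z) & ~u
    = ~z & ~u
E2: u | ~~u | ~~u
    = u | ~~u
    = u | u
    = u
These differ: at u=1, y=0, z=0, E1 = 0 but E2 = 1.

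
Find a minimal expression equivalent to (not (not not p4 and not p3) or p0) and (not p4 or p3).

(not (not not p4 and not p3) or p0) and (not p4 or p3)
= (not p4 or p3 or p0) and (not p4 or p3)   [De Morgan]
= not p4 or p3   [absorption]

not p4 or p3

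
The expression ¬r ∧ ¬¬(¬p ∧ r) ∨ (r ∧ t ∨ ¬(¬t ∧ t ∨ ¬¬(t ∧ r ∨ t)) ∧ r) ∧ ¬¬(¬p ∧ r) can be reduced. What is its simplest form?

¬p ∧ r

¬r ∧ ¬¬(¬p ∧ r) ∨ (r ∧ t ∨ ¬(¬t ∧ t ∨ ¬¬(t ∧ r ∨ t)) ∧ r) ∧ ¬¬(¬p ∧ r)
= ¬r ∧ ¬¬(¬p ∧ r) ∨ (r ∧ t ∨ ¬(¬t ∧ t ∨ t ∧ r ∨ t) ∧ r) ∧ ¬¬(¬p ∧ r)   — double negation
= ¬r ∧ ¬¬(¬p ∧ r) ∨ (r ∧ t ∨ ¬(¬t ∧ t ∨ t) ∧ r) ∧ ¬¬(¬p ∧ r)   — absorption
= ¬r ∧ ¬¬(¬p ∧ r) ∨ (r ∧ t ∨ ¬t ∧ r) ∧ ¬¬(¬p ∧ r)   — complement / identity
= ¬r ∧ ¬¬(¬p ∧ r) ∨ r ∧ ¬¬(¬p ∧ r)   — distribution
= ¬¬(¬p ∧ r)   — distribution
= ¬p ∧ r   — double negation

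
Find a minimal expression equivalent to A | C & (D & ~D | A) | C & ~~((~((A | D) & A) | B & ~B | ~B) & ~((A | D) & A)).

A | C & (D & ~D | A) | C & ~~((~((A | D) & A) | B & ~B | ~B) & ~((A | D) & A))
= A | C & (D & ~D | A) | C & ~~((~((A | D) & A) | ~B) & ~((A | D) & A))   (complement / identity)
= A | C & (D & ~D | A) | C & ~~~((A | D) & A)   (absorption)
= A | C & A | C & ~~~((A | D) & A)   (complement / identity)
= A | C & A | C & ~((A | D) & A)   (double negation)
= A | C & A | C & ~A   (absorption)
= A | C   (distribution)

A | C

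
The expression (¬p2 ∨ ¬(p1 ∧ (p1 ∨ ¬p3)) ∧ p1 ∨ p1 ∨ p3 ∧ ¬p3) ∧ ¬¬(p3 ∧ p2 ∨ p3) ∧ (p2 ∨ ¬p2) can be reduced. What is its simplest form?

(¬p2 ∨ p1) ∧ p3

(¬p2 ∨ ¬(p1 ∧ (p1 ∨ ¬p3)) ∧ p1 ∨ p1 ∨ p3 ∧ ¬p3) ∧ ¬¬(p3 ∧ p2 ∨ p3) ∧ (p2 ∨ ¬p2)
= (¬p2 ∨ ¬(p1 ∧ (p1 ∨ ¬p3)) ∧ p1 ∨ p1 ∨ p3 ∧ ¬p3) ∧ ¬¬p3 ∧ (p2 ∨ ¬p2)   — absorption
= (¬p2 ∨ ¬(p1 ∧ (p1 ∨ ¬p3)) ∧ p1 ∨ p1) ∧ ¬¬p3 ∧ (p2 ∨ ¬p2)   — complement / identity
= (¬p2 ∨ ¬(p1 ∧ (p1 ∨ ¬p3)) ∧ p1 ∨ p1) ∧ ¬¬p3   — complement / identity
= (¬p2 ∨ ¬(p1 ∧ (p1 ∨ ¬p3)) ∧ p1 ∨ p1) ∧ p3   — double negation
= (¬p2 ∨ ¬p1 ∧ p1 ∨ p1) ∧ p3   — absorption
= (¬p2 ∨ p1) ∧ p3   — complement / identity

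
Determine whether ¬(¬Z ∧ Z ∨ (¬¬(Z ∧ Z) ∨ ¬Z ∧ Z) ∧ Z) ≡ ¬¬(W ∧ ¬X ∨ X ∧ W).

E1: ¬(¬Z ∧ Z ∨ (¬¬(Z ∧ Z) ∨ ¬Z ∧ Z) ∧ Z)
    = ¬(¬Z ∧ Z ∨ (Z ∧ Z ∨ ¬Z ∧ Z) ∧ Z)
    = ¬(¬Z ∧ Z ∨ Z ∧ Z)
    = ¬((¬Z ∨ Z) ∧ Z)
    = ¬Z
E2: ¬¬(W ∧ ¬X ∨ X ∧ W)
    = ¬¬W
    = W
These differ: at W=0, X=0, Z=0, E1 = 1 but E2 = 0.

No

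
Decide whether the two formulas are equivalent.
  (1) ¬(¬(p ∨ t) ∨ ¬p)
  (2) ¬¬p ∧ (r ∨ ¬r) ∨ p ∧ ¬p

Yes

E1: ¬(¬(p ∨ t) ∨ ¬p)
    = (p ∨ t) ∧ p   — De Morgan
    = p   — absorption
E2: ¬¬p ∧ (r ∨ ¬r) ∨ p ∧ ¬p
    = p ∧ (r ∨ ¬r) ∨ p ∧ ¬p   — double negation
    = p ∨ p ∧ ¬p   — complement / identity
    = p   — complement / identity
Both reduce to p, so they are equivalent.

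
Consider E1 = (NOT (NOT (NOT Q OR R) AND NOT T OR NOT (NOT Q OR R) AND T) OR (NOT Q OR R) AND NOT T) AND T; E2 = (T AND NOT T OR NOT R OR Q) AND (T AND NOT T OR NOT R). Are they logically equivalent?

E1: (NOT (NOT (NOT Q OR R) AND NOT T OR NOT (NOT Q OR R) AND T) OR (NOT Q OR R) AND NOT T) AND T
    = (NOT NOT (NOT Q OR R) OR (NOT Q OR R) AND NOT T) AND T   [distribution]
    = (NOT Q OR R OR (NOT Q OR R) AND NOT T) AND T   [double negation]
    = (NOT Q OR R) AND T   [absorption]
E2: (T AND NOT T OR NOT R OR Q) AND (T AND NOT T OR NOT R)
    = T AND NOT T OR NOT R   [absorption]
    = NOT R   [complement / identity]
These differ: at Q=1, R=0, T=0, E1 = 0 but E2 = 1.

No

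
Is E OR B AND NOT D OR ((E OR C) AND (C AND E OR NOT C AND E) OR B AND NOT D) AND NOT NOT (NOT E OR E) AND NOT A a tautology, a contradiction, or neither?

neither

E OR B AND NOT D OR ((E OR C) AND (C AND E OR NOT C AND E) OR B AND NOT D) AND NOT NOT (NOT E OR E) AND NOT A
= E OR B AND NOT D OR ((E OR C) AND E OR B AND NOT D) AND NOT NOT (NOT E OR E) AND NOT A   — distribution
= E OR B AND NOT D OR ((E OR C) AND E OR B AND NOT D) AND (NOT E OR E) AND NOT A   — double negation
= E OR B AND NOT D OR (E OR B AND NOT D) AND (NOT E OR E) AND NOT A   — absorption
= E OR B AND NOT D OR (E OR B AND NOT D) AND NOT A   — complement / identity
= E OR B AND NOT D   — absorption
This depends on B, D, E, so it is not a constant.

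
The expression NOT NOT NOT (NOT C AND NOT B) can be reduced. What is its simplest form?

C OR B

NOT NOT NOT (NOT C AND NOT B)
= NOT NOT (C OR B)   — De Morgan
= C OR B   — double negation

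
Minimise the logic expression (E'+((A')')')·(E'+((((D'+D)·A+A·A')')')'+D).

E'+A'

(E'+((A')')')·(E'+((((D'+D)·A+A·A')')')'+D)
= (E'+((A')')')·(E'+((((D'+D)·A)')')'+D)   — complement / identity
= (E'+((A')')')·(E'+((A')')'+D)   — complement / identity
= E'+((A')')'   — absorption
= E'+A'   — double negation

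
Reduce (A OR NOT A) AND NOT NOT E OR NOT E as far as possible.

(A OR NOT A) AND NOT NOT E OR NOT E
= NOT NOT E OR NOT E
= E OR NOT E
= TRUE

TRUE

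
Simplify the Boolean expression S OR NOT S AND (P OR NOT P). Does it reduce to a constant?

S OR NOT S AND (P OR NOT P)
= S OR NOT S   — complement / identity
= TRUE   — complement

TRUE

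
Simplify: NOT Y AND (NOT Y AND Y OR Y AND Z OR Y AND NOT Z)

NOT Y AND (NOT Y AND Y OR Y AND Z OR Y AND NOT Z)
= NOT Y AND (Y AND Z OR Y AND NOT Z)
= NOT Y AND Y
= FALSE

FALSE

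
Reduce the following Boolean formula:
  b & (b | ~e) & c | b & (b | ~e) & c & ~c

b & (b | ~e) & c | b & (b | ~e) & c & ~c
= b & (b | ~e) & c
= b & c

b & c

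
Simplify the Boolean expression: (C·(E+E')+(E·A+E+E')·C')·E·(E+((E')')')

(C·(E+E')+(E·A+E+E')·C')·E·(E+((E')')')
= (C·(E+E')+(E+E')·C')·E·(E+((E')')')   [absorption]
= (C·(E+E')+(E+E')·C')·E·(E+E')   [double negation]
= (E+E')·E·(E+E')   [distribution]
= (E+E')·E   [complement / identity]
= E   [complement / identity]

E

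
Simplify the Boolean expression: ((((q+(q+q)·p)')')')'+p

q+p

((((q+(q+q)·p)')')')'+p
= ((q+(q+q)·p)')'+p
= ((q+q·p)')'+p
= (q')'+p
= q+p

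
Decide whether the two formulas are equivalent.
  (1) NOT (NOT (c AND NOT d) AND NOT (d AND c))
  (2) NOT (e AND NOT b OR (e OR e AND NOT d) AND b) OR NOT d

No

E1: NOT (NOT (c AND NOT d) AND NOT (d AND c))
    = c AND NOT d OR d AND c   [De Morgan]
    = c   [distribution]
E2: NOT (e AND NOT b OR (e OR e AND NOT d) AND b) OR NOT d
    = NOT (e AND NOT b OR e AND b) OR NOT d   [absorption]
    = NOT e OR NOT d   [distribution]
These differ: at b=0, c=0, d=0, e=1, E1 = 0 but E2 = 1.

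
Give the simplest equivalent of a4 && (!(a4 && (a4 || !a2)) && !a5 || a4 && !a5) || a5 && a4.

a4

a4 && (!(a4 && (a4 || !a2)) && !a5 || a4 && !a5) || a5 && a4
= a4 && (!a4 && !a5 || a4 && !a5) || a5 && a4   (absorption)
= a4 && !a5 || a5 && a4   (distribution)
= a4   (distribution)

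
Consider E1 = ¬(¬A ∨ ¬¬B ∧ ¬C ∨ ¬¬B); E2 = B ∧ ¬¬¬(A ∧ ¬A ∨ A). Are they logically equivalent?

No

E1: ¬(¬A ∨ ¬¬B ∧ ¬C ∨ ¬¬B)
    = ¬(¬A ∨ ¬¬B)   — absorption
    = A ∧ ¬B   — De Morgan
E2: B ∧ ¬¬¬(A ∧ ¬A ∨ A)
    = B ∧ ¬¬¬A   — complement / identity
    = B ∧ ¬A   — double negation
These differ: at A=1, B=0, C=1, E1 = 1 but E2 = 0.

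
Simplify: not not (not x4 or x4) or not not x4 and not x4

not not (not x4 or x4) or not not x4 and not x4
= not not (not x4 or x4) or x4 and not x4   (double negation)
= not not (not x4 or x4)   (complement / identity)
= not x4 or x4   (double negation)
= True   (complement)

True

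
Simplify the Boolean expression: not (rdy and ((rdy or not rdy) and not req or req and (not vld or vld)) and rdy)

not rdy

not (rdy and ((rdy or not rdy) and not req or req and (not vld or vld)) and rdy)
= not (rdy and (not req or req and (not vld or vld)) and rdy)   — complement / identity
= not (rdy and (not req or req) and rdy)   — complement / identity
= not (rdy and rdy)   — complement / identity
= not rdy   — idempotence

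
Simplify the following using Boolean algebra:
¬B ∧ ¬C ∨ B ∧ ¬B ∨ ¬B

¬B ∧ ¬C ∨ B ∧ ¬B ∨ ¬B
= ¬B ∧ ¬C ∨ ¬B   — complement / identity
= ¬B   — absorption

¬B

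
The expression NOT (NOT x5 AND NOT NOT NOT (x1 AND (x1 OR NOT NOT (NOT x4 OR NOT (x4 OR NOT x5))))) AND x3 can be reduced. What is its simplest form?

(x5 OR x1) AND x3

NOT (NOT x5 AND NOT NOT NOT (x1 AND (x1 OR NOT NOT (NOT x4 OR NOT (x4 OR NOT x5))))) AND x3
= NOT (NOT x5 AND NOT NOT NOT (x1 AND (x1 OR NOT (x4 AND (x4 OR NOT x5))))) AND x3
= NOT (NOT x5 AND NOT (x1 AND (x1 OR NOT (x4 AND (x4 OR NOT x5))))) AND x3
= NOT (NOT x5 AND NOT (x1 AND (x1 OR NOT x4))) AND x3
= (x5 OR x1 AND (x1 OR NOT x4)) AND x3
= (x5 OR x1) AND x3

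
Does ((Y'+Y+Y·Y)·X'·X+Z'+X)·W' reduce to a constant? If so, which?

((Y'+Y+Y·Y)·X'·X+Z'+X)·W'
= ((Y'+Y+Y)·X'·X+Z'+X)·W'   [idempotence]
= ((Y'+Y)·X'·X+Z'+X)·W'   [idempotence]
= (X'·X+Z'+X)·W'   [complement / identity]
= (Z'+X)·W'   [complement / identity]
This depends on W, X, Z, so it is not a constant.

no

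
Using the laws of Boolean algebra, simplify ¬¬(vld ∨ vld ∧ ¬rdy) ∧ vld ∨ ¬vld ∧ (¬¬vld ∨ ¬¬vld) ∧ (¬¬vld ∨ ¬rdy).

vld

¬¬(vld ∨ vld ∧ ¬rdy) ∧ vld ∨ ¬vld ∧ (¬¬vld ∨ ¬¬vld) ∧ (¬¬vld ∨ ¬rdy)
= ¬¬(vld ∨ vld ∧ ¬rdy) ∧ vld ∨ ¬vld ∧ (¬¬vld ∧ ¬rdy ∨ ¬¬vld)   [distribution]
= ¬¬(vld ∨ vld ∧ ¬rdy) ∧ vld ∨ ¬vld ∧ ¬¬vld   [absorption]
= ¬¬vld ∧ vld ∨ ¬vld ∧ ¬¬vld   [absorption]
= ¬¬vld   [distribution]
= vld   [double negation]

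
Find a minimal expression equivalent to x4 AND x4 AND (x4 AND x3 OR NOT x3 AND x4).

x4 AND x4 AND (x4 AND x3 OR NOT x3 AND x4)
= x4 AND x4 AND x4   (distribution)
= x4 AND x4   (idempotence)
= x4   (idempotence)

x4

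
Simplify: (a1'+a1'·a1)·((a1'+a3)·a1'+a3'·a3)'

(a1'+a1'·a1)·((a1'+a3)·a1'+a3'·a3)'
= a1'·((a1'+a3)·a1'+a3'·a3)'   — complement / identity
= a1'·(a1'+a3'·a3)'   — absorption
= a1'·(a1')'   — complement / identity
= a1'·a1   — double negation
= 0   — complement

0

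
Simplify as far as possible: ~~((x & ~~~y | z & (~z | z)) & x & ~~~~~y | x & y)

x

~~((x & ~~~y | z & (~z | z)) & x & ~~~~~y | x & y)
= ~~((x & ~~~y | z) & x & ~~~~~y | x & y)   (complement / identity)
= ~~((x & ~~~y | z) & x & ~~~y | x & y)   (double negation)
= ~~(x & ~~~y | x & y)   (absorption)
= ~~(x & ~y | x & y)   (double negation)
= x & ~y | x & y   (double negation)
= x   (distribution)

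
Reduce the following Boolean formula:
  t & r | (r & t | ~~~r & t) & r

t & r

t & r | (r & t | ~~~r & t) & r
= t & r | (r & t | ~r & t) & r
= t & r | t & r
= t & r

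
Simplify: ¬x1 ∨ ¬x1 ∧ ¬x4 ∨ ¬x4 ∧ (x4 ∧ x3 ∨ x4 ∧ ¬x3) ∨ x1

¬x1 ∨ ¬x1 ∧ ¬x4 ∨ ¬x4 ∧ (x4 ∧ x3 ∨ x4 ∧ ¬x3) ∨ x1
= ¬x1 ∨ ¬x1 ∧ ¬x4 ∨ ¬x4 ∧ x4 ∨ x1   [distribution]
= ¬x1 ∨ ¬x1 ∧ ¬x4 ∨ x1   [complement / identity]
= ¬x1 ∨ x1   [absorption]
= True   [complement]

True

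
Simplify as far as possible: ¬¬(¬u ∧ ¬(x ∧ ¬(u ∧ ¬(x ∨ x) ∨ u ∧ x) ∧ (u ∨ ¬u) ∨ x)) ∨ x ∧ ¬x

¬u ∧ ¬x

¬¬(¬u ∧ ¬(x ∧ ¬(u ∧ ¬(x ∨ x) ∨ u ∧ x) ∧ (u ∨ ¬u) ∨ x)) ∨ x ∧ ¬x
= ¬¬(¬u ∧ ¬(x ∧ ¬(u ∧ ¬x ∨ u ∧ x) ∧ (u ∨ ¬u) ∨ x)) ∨ x ∧ ¬x   [idempotence]
= ¬¬(¬u ∧ ¬(x ∧ ¬u ∧ (u ∨ ¬u) ∨ x)) ∨ x ∧ ¬x   [distribution]
= ¬¬(¬u ∧ ¬(x ∧ ¬u ∨ x)) ∨ x ∧ ¬x   [complement / identity]
= ¬u ∧ ¬(x ∧ ¬u ∨ x) ∨ x ∧ ¬x   [double negation]
= ¬u ∧ ¬x ∨ x ∧ ¬x   [absorption]
= ¬u ∧ ¬x   [complement / identity]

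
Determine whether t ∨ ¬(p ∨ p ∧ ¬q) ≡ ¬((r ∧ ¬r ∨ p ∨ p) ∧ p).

No

E1: t ∨ ¬(p ∨ p ∧ ¬q)
    = t ∨ ¬p   [absorption]
E2: ¬((r ∧ ¬r ∨ p ∨ p) ∧ p)
    = ¬((p ∨ p) ∧ p)   [complement / identity]
    = ¬(p ∧ p)   [idempotence]
    = ¬p   [idempotence]
These differ: at p=1, q=0, r=0, t=1, E1 = 1 but E2 = 0.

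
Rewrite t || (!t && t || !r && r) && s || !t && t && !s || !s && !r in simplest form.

t || !s && !r

t || (!t && t || !r && r) && s || !t && t && !s || !s && !r
= t || !t && t && s || !t && t && !s || !s && !r   [complement / identity]
= t || !t && t || !s && !r   [distribution]
= t || !s && !r   [complement / identity]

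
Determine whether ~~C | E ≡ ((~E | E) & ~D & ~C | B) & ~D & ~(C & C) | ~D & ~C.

No

E1: ~~C | E
    = C | E   [double negation]
E2: ((~E | E) & ~D & ~C | B) & ~D & ~(C & C) | ~D & ~C
    = ((~E | E) & ~D & ~C | B) & ~D & ~C | ~D & ~C   [idempotence]
    = (~D & ~C | B) & ~D & ~C | ~D & ~C   [complement / identity]
    = ~D & ~C | ~D & ~C   [absorption]
    = ~D & ~C   [idempotence]
These differ: at B=1, C=1, D=1, E=1, E1 = 1 but E2 = 0.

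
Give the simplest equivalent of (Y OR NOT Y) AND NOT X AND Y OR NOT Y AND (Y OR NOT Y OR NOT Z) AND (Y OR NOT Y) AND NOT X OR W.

NOT X OR W

(Y OR NOT Y) AND NOT X AND Y OR NOT Y AND (Y OR NOT Y OR NOT Z) AND (Y OR NOT Y) AND NOT X OR W
= (Y OR NOT Y) AND NOT X AND Y OR NOT Y AND (Y OR NOT Y) AND NOT X OR W
= (Y OR NOT Y) AND NOT X OR W
= NOT X OR W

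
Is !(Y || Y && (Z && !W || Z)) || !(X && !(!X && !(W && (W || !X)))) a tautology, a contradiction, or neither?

!(Y || Y && (Z && !W || Z)) || !(X && !(!X && !(W && (W || !X))))
= !(Y || Y && Z) || !(X && !(!X && !(W && (W || !X))))   (absorption)
= !Y || !(X && !(!X && !(W && (W || !X))))   (absorption)
= !Y || !(X && !(!X && !W))   (absorption)
= !Y || !(X && (X || W))   (De Morgan)
= !Y || !X   (absorption)
This depends on X, Y, so it is not a constant.

neither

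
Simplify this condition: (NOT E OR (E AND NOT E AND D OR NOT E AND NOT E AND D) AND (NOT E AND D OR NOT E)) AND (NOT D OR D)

(NOT E OR (E AND NOT E AND D OR NOT E AND NOT E AND D) AND (NOT E AND D OR NOT E)) AND (NOT D OR D)
= (NOT E OR NOT E AND D AND (NOT E AND D OR NOT E)) AND (NOT D OR D)
= NOT E OR NOT E AND D AND (NOT E AND D OR NOT E)
= NOT E OR NOT E AND D
= NOT E

NOT E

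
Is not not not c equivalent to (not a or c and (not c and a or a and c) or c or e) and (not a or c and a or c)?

E1: not not not c
    = not c   (double negation)
E2: (not a or c and (not c and a or a and c) or c or e) and (not a or c and a or c)
    = (not a or c and a or c or e) and (not a or c and a or c)   (distribution)
    = not a or c and a or c   (absorption)
    = not a or c   (absorption)
These differ: at a=0, c=1, e=0, E1 = 0 but E2 = 1.

No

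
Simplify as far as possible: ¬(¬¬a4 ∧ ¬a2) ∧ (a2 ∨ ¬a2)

¬(¬¬a4 ∧ ¬a2) ∧ (a2 ∨ ¬a2)
= ¬(¬¬a4 ∧ ¬a2)   [complement / identity]
= ¬a4 ∨ a2   [De Morgan]

¬a4 ∨ a2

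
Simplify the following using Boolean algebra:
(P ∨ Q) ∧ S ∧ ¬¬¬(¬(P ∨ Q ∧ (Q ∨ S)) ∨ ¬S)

(P ∨ Q) ∧ S ∧ ¬¬¬(¬(P ∨ Q ∧ (Q ∨ S)) ∨ ¬S)
= (P ∨ Q) ∧ S ∧ ¬¬((P ∨ Q ∧ (Q ∨ S)) ∧ S)   (De Morgan)
= (P ∨ Q) ∧ S ∧ (P ∨ Q ∧ (Q ∨ S)) ∧ S   (double negation)
= (P ∨ Q) ∧ S ∧ (P ∨ Q) ∧ S   (absorption)
= (P ∨ Q) ∧ S   (idempotence)

(P ∨ Q) ∧ S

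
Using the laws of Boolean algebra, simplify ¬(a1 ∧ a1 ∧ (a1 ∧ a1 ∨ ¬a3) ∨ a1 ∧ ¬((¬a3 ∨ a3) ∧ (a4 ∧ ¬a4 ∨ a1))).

¬a1

¬(a1 ∧ a1 ∧ (a1 ∧ a1 ∨ ¬a3) ∨ a1 ∧ ¬((¬a3 ∨ a3) ∧ (a4 ∧ ¬a4 ∨ a1)))
= ¬(a1 ∧ a1 ∨ a1 ∧ ¬((¬a3 ∨ a3) ∧ (a4 ∧ ¬a4 ∨ a1)))   [absorption]
= ¬(a1 ∧ a1 ∨ a1 ∧ ¬((¬a3 ∨ a3) ∧ a1))   [complement / identity]
= ¬(a1 ∧ a1 ∨ a1 ∧ ¬a1)   [complement / identity]
= ¬a1   [distribution]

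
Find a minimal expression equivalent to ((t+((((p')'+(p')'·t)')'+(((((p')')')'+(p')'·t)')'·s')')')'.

((t+((((p')'+(p')'·t)')'+(((((p')')')'+(p')'·t)')'·s')')')'
= ((t+((((p')'+(p')'·t)')'+(((p')'+(p')'·t)')'·s')')')'   — double negation
= ((t+((((p')'+(p')'·t)')')')')'   — absorption
= ((t+((((p')')')')')')'   — absorption
= t+((((p')')')')'   — double negation
= t+((p')')'   — double negation
= t+p'   — double negation

t+p'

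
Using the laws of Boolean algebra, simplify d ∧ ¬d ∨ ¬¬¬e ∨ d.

d ∧ ¬d ∨ ¬¬¬e ∨ d
= ¬¬¬e ∨ d   [complement / identity]
= ¬e ∨ d   [double negation]

¬e ∨ d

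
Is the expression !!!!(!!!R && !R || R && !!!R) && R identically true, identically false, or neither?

identically false

!!!!(!!!R && !R || R && !!!R) && R
= !!!!!!!R && R
= !!!!!R && R
= !!!R && R
= !R && R
= false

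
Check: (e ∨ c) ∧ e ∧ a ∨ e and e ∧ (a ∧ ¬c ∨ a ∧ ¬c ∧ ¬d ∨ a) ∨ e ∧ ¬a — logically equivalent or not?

E1: (e ∨ c) ∧ e ∧ a ∨ e
    = e ∧ a ∨ e
    = e
E2: e ∧ (a ∧ ¬c ∨ a ∧ ¬c ∧ ¬d ∨ a) ∨ e ∧ ¬a
    = e ∧ (a ∧ ¬c ∨ a) ∨ e ∧ ¬a
    = e ∧ a ∨ e ∧ ¬a
    = e
Both reduce to e, so they are equivalent.

Yes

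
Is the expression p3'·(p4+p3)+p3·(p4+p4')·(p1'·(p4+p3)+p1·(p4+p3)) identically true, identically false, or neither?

p3'·(p4+p3)+p3·(p4+p4')·(p1'·(p4+p3)+p1·(p4+p3))
= p3'·(p4+p3)+p3·(p4+p4')·(p4+p3)
= p3'·(p4+p3)+p3·(p4+p3)
= p4+p3
This depends on p3, p4, so it is not a constant.

neither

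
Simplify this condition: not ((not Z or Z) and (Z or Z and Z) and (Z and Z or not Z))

not ((not Z or Z) and (Z or Z and Z) and (Z and Z or not Z))
= not ((not Z or Z) and (Z and Z or Z and not Z))   (distribution)
= not ((not Z or Z) and Z)   (distribution)
= not Z   (complement / identity)

not Z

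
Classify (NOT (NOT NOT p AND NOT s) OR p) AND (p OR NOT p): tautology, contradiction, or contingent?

(NOT (NOT NOT p AND NOT s) OR p) AND (p OR NOT p)
= (NOT p OR s OR p) AND (p OR NOT p)   — De Morgan
= (NOT p OR s) AND NOT p OR p   — distribution
= NOT p OR p   — absorption
= TRUE   — complement

tautology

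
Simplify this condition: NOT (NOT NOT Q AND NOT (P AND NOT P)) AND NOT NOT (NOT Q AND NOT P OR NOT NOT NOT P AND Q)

NOT (NOT NOT Q AND NOT (P AND NOT P)) AND NOT NOT (NOT Q AND NOT P OR NOT NOT NOT P AND Q)
= NOT (NOT NOT Q AND NOT (P AND NOT P)) AND NOT NOT (NOT Q AND NOT P OR NOT P AND Q)
= (NOT Q OR P AND NOT P) AND NOT NOT (NOT Q AND NOT P OR NOT P AND Q)
= (NOT Q OR P AND NOT P) AND NOT NOT NOT P
= NOT Q AND NOT NOT NOT P
= NOT Q AND NOT P

NOT Q AND NOT P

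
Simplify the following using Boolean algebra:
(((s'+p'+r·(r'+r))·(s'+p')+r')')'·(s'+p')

s'+p'

(((s'+p'+r·(r'+r))·(s'+p')+r')')'·(s'+p')
= (((s'+p'+r)·(s'+p')+r')')'·(s'+p')   (complement / identity)
= ((s'+p'+r')')'·(s'+p')   (absorption)
= (s'+p'+r')·(s'+p')   (double negation)
= s'+p'   (absorption)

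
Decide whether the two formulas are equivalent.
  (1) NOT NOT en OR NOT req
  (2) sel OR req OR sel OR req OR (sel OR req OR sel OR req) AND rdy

E1: NOT NOT en OR NOT req
    = en OR NOT req   — double negation
E2: sel OR req OR sel OR req OR (sel OR req OR sel OR req) AND rdy
    = sel OR req OR sel OR req   — absorption
    = sel OR req   — idempotence
These differ: at en=0, rdy=0, req=0, sel=0, E1 = 1 but E2 = 0.

No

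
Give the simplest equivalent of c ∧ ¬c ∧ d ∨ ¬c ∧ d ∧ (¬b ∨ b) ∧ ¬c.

¬c ∧ d

c ∧ ¬c ∧ d ∨ ¬c ∧ d ∧ (¬b ∨ b) ∧ ¬c
= c ∧ ¬c ∧ d ∨ ¬c ∧ d ∧ ¬c   [complement / identity]
= ¬c ∧ d   [distribution]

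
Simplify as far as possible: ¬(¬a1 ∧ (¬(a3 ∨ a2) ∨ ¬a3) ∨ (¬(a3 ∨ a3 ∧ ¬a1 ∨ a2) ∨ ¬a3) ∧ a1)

a3

¬(¬a1 ∧ (¬(a3 ∨ a2) ∨ ¬a3) ∨ (¬(a3 ∨ a3 ∧ ¬a1 ∨ a2) ∨ ¬a3) ∧ a1)
= ¬(¬a1 ∧ (¬(a3 ∨ a2) ∨ ¬a3) ∨ (¬(a3 ∨ a2) ∨ ¬a3) ∧ a1)   — absorption
= ¬(¬(a3 ∨ a2) ∨ ¬a3)   — distribution
= (a3 ∨ a2) ∧ a3   — De Morgan
= a3   — absorption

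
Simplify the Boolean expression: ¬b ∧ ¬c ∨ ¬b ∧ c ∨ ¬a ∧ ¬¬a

¬b ∧ ¬c ∨ ¬b ∧ c ∨ ¬a ∧ ¬¬a
= ¬b ∧ ¬c ∨ ¬b ∧ c ∨ ¬a ∧ a   [double negation]
= (¬c ∨ c) ∧ ¬b ∨ ¬a ∧ a   [distribution]
= (¬c ∨ c) ∧ ¬b   [complement / identity]
= ¬b   [complement / identity]

¬b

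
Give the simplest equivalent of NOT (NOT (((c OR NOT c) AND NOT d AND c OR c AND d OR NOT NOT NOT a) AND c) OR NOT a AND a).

NOT (NOT (((c OR NOT c) AND NOT d AND c OR c AND d OR NOT NOT NOT a) AND c) OR NOT a AND a)
= NOT NOT (((c OR NOT c) AND NOT d AND c OR c AND d OR NOT NOT NOT a) AND c)   [complement / identity]
= NOT NOT (((c OR NOT c) AND NOT d AND c OR c AND d OR NOT a) AND c)   [double negation]
= NOT NOT ((NOT d AND c OR c AND d OR NOT a) AND c)   [complement / identity]
= NOT NOT ((c OR NOT a) AND c)   [distribution]
= NOT NOT c   [absorption]
= c   [double negation]

c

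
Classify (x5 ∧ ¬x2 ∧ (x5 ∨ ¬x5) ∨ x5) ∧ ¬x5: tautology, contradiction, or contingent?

contradiction

(x5 ∧ ¬x2 ∧ (x5 ∨ ¬x5) ∨ x5) ∧ ¬x5
= (x5 ∧ ¬x2 ∨ x5) ∧ ¬x5   [complement / identity]
= x5 ∧ ¬x5   [absorption]
= False   [complement]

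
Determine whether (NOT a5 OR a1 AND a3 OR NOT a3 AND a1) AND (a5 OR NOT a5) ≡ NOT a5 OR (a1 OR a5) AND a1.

Yes

E1: (NOT a5 OR a1 AND a3 OR NOT a3 AND a1) AND (a5 OR NOT a5)
    = (NOT a5 OR a1) AND (a5 OR NOT a5)   [distribution]
    = NOT a5 OR a1   [complement / identity]
E2: NOT a5 OR (a1 OR a5) AND a1
    = NOT a5 OR a1   [absorption]
Both reduce to NOT a5 OR a1, so they are equivalent.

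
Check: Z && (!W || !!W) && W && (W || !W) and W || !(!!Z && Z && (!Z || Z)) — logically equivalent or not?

No

E1: Z && (!W || !!W) && W && (W || !W)
    = Z && (!W || W) && W && (W || !W)   [double negation]
    = Z && (!W || W) && W   [complement / identity]
    = Z && W   [complement / identity]
E2: W || !(!!Z && Z && (!Z || Z))
    = W || !(!!Z && Z)   [complement / identity]
    = W || !(Z && Z)   [double negation]
    = W || !Z   [idempotence]
These differ: at W=0, Z=0, E1 = 0 but E2 = 1.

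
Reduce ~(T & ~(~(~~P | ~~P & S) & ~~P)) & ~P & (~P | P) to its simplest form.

~(T & ~(~(~~P | ~~P & S) & ~~P)) & ~P & (~P | P)
= ~(T & ~(~(~~P | ~~P & S) & ~~P)) & ~P   [complement / identity]
= ~(T & ~(~~~P & ~~P)) & ~P   [absorption]
= ~(T & ~(~P & ~~P)) & ~P   [double negation]
= ~(T & (P | ~P)) & ~P   [De Morgan]
= ~T & ~P   [complement / identity]

~T & ~P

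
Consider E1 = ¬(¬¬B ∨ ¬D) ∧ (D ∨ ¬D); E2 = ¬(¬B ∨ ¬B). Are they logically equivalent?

E1: ¬(¬¬B ∨ ¬D) ∧ (D ∨ ¬D)
    = ¬(¬¬B ∨ ¬D)
    = ¬B ∧ D
E2: ¬(¬B ∨ ¬B)
    = B ∧ B
    = B
These differ: at B=1, D=0, E1 = 0 but E2 = 1.

No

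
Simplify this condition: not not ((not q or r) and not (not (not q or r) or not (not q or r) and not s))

not not ((not q or r) and not (not (not q or r) or not (not q or r) and not s))
= not not ((not q or r) and not not (not q or r))   [absorption]
= not not ((not q or r) and (not q or r))   [double negation]
= not not (not q or r)   [idempotence]
= not q or r   [double negation]

not q or r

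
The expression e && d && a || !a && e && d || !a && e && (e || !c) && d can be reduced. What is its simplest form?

e && d

e && d && a || !a && e && d || !a && e && (e || !c) && d
= e && d && a || !a && e && d || !a && e && d
= e && d && a || !a && e && d
= e && d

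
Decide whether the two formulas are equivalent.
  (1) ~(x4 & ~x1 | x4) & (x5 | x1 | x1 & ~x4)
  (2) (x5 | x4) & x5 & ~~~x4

No

E1: ~(x4 & ~x1 | x4) & (x5 | x1 | x1 & ~x4)
    = ~(x4 & ~x1 | x4) & (x5 | x1)   [absorption]
    = ~x4 & (x5 | x1)   [absorption]
E2: (x5 | x4) & x5 & ~~~x4
    = x5 & ~~~x4   [absorption]
    = x5 & ~x4   [double negation]
These differ: at x1=1, x4=0, x5=0, E1 = 1 but E2 = 0.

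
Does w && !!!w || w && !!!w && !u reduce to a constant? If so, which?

yes, False

w && !!!w || w && !!!w && !u
= w && !!!w   (absorption)
= w && !w   (double negation)
= false   (complement)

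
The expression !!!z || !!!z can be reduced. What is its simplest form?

!z

!!!z || !!!z
= !z || !!!z   [double negation]
= !z || !z   [double negation]
= !z   [idempotence]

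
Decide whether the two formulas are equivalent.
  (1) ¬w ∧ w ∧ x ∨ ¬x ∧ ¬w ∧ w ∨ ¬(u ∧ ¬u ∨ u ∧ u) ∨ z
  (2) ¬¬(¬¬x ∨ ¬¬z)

No

E1: ¬w ∧ w ∧ x ∨ ¬x ∧ ¬w ∧ w ∨ ¬(u ∧ ¬u ∨ u ∧ u) ∨ z
    = ¬w ∧ w ∧ x ∨ ¬x ∧ ¬w ∧ w ∨ ¬u ∨ z   (distribution)
    = ¬w ∧ w ∨ ¬u ∨ z   (distribution)
    = ¬u ∨ z   (complement / identity)
E2: ¬¬(¬¬x ∨ ¬¬z)
    = ¬(¬x ∧ ¬z)   (De Morgan)
    = x ∨ z   (De Morgan)
These differ: at u=0, w=0, x=0, z=0, E1 = 1 but E2 = 0.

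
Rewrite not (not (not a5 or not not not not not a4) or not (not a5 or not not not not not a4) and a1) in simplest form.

not (not (not a5 or not not not not not a4) or not (not a5 or not not not not not a4) and a1)
= not not (not a5 or not not not not not a4)   [absorption]
= not not (not a5 or not not not a4)   [double negation]
= not a5 or not not not a4   [double negation]
= not a5 or not a4   [double negation]

not a5 or not a4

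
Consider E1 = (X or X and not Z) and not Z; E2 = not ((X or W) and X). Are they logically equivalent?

E1: (X or X and not Z) and not Z
    = X and not Z
E2: not ((X or W) and X)
    = not X
These differ: at W=0, X=0, Z=0, E1 = 0 but E2 = 1.

No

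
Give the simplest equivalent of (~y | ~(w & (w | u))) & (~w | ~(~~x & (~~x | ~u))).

(~y | ~(w & (w | u))) & (~w | ~(~~x & (~~x | ~u)))
= (~y | ~(w & (w | u))) & (~w | ~~~x)   [absorption]
= (~y | ~w) & (~w | ~~~x)   [absorption]
= (~y | ~w) & (~w | ~x)   [double negation]
= ~w | ~y & ~x   [distribution]

~w | ~y & ~x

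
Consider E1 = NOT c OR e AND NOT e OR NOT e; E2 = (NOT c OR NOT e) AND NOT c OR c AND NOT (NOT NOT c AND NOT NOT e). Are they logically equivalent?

Yes

E1: NOT c OR e AND NOT e OR NOT e
    = NOT c OR NOT e   — complement / identity
E2: (NOT c OR NOT e) AND NOT c OR c AND NOT (NOT NOT c AND NOT NOT e)
    = (NOT c OR NOT e) AND NOT c OR c AND (NOT c OR NOT e)   — De Morgan
    = NOT c OR NOT e   — distribution
Both reduce to NOT c OR NOT e, so they are equivalent.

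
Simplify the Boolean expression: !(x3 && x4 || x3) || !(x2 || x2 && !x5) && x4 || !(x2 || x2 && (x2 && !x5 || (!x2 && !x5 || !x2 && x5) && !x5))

!x3 || !x2

!(x3 && x4 || x3) || !(x2 || x2 && !x5) && x4 || !(x2 || x2 && (x2 && !x5 || (!x2 && !x5 || !x2 && x5) && !x5))
= !(x3 && x4 || x3) || !(x2 || x2 && !x5) && x4 || !(x2 || x2 && (x2 && !x5 || !x2 && !x5))   — distribution
= !(x3 && x4 || x3) || !(x2 || x2 && !x5) && x4 || !(x2 || x2 && !x5)   — distribution
= !(x3 && x4 || x3) || !(x2 || x2 && !x5)   — absorption
= !(x3 && x4 || x3) || !x2   — absorption
= !x3 || !x2   — absorption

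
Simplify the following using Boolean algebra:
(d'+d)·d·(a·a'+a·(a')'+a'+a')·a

(d'+d)·d·(a·a'+a·(a')'+a'+a')·a
= (d'+d)·d·(a·a'+a·(a')'+a')·a   [idempotence]
= (d'+d)·d·(a·a'+a·a+a')·a   [double negation]
= d·(a·a'+a·a+a')·a   [complement / identity]
= d·(a+a')·a   [distribution]
= d·a   [complement / identity]

d·a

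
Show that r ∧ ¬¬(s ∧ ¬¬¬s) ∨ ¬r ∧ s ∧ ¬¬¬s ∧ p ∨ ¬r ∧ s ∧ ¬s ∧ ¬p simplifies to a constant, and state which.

r ∧ ¬¬(s ∧ ¬¬¬s) ∨ ¬r ∧ s ∧ ¬¬¬s ∧ p ∨ ¬r ∧ s ∧ ¬s ∧ ¬p
= r ∧ ¬¬(s ∧ ¬¬¬s) ∨ ¬r ∧ s ∧ ¬s ∧ p ∨ ¬r ∧ s ∧ ¬s ∧ ¬p   — double negation
= r ∧ ¬¬(s ∧ ¬s) ∨ ¬r ∧ s ∧ ¬s ∧ p ∨ ¬r ∧ s ∧ ¬s ∧ ¬p   — double negation
= r ∧ s ∧ ¬s ∨ ¬r ∧ s ∧ ¬s ∧ p ∨ ¬r ∧ s ∧ ¬s ∧ ¬p   — double negation
= r ∧ s ∧ ¬s ∨ ¬r ∧ s ∧ ¬s   — distribution
= s ∧ ¬s   — distribution
= False   — complement

False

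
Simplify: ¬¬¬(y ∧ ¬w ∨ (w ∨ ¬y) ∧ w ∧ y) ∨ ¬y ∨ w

¬y ∨ w

¬¬¬(y ∧ ¬w ∨ (w ∨ ¬y) ∧ w ∧ y) ∨ ¬y ∨ w
= ¬¬¬(y ∧ ¬w ∨ w ∧ y) ∨ ¬y ∨ w
= ¬¬¬y ∨ ¬y ∨ w
= ¬y ∨ ¬y ∨ w
= ¬y ∨ w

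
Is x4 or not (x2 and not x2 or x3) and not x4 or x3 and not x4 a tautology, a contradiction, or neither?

x4 or not (x2 and not x2 or x3) and not x4 or x3 and not x4
= x4 or not x3 and not x4 or x3 and not x4   — complement / identity
= x4 or not x4   — distribution
= True   — complement

tautology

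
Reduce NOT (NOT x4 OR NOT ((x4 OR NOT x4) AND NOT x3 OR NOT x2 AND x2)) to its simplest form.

x4 AND NOT x3

NOT (NOT x4 OR NOT ((x4 OR NOT x4) AND NOT x3 OR NOT x2 AND x2))
= NOT (NOT x4 OR NOT (NOT x3 OR NOT x2 AND x2))   — complement / identity
= x4 AND (NOT x3 OR NOT x2 AND x2)   — De Morgan
= x4 AND NOT x3   — complement / identity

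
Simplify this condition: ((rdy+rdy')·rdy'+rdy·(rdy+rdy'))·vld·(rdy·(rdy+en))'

vld·rdy'

((rdy+rdy')·rdy'+rdy·(rdy+rdy'))·vld·(rdy·(rdy+en))'
= (rdy+rdy')·vld·(rdy·(rdy+en))'
= (rdy+rdy')·vld·rdy'
= vld·rdy'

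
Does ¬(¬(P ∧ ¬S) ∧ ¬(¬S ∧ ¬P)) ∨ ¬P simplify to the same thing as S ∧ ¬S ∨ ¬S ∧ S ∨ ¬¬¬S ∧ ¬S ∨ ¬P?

E1: ¬(¬(P ∧ ¬S) ∧ ¬(¬S ∧ ¬P)) ∨ ¬P
    = P ∧ ¬S ∨ ¬S ∧ ¬P ∨ ¬P   [De Morgan]
    = ¬S ∨ ¬P   [distribution]
E2: S ∧ ¬S ∨ ¬S ∧ S ∨ ¬¬¬S ∧ ¬S ∨ ¬P
    = S ∧ ¬S ∨ ¬S ∧ S ∨ ¬S ∧ ¬S ∨ ¬P   [double negation]
    = ¬S ∧ S ∨ ¬S ∧ ¬S ∨ ¬P   [complement / identity]
    = ¬S ∨ ¬P   [distribution]
Both reduce to ¬S ∨ ¬P, so they are equivalent.

Yes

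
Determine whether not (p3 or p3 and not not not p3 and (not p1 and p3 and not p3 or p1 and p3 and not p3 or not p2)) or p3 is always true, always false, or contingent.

not (p3 or p3 and not not not p3 and (not p1 and p3 and not p3 or p1 and p3 and not p3 or not p2)) or p3
= not (p3 or p3 and not p3 and (not p1 and p3 and not p3 or p1 and p3 and not p3 or not p2)) or p3   [double negation]
= not (p3 or p3 and not p3 and (p3 and not p3 or not p2)) or p3   [distribution]
= not (p3 or p3 and not p3) or p3   [absorption]
= not p3 or p3   [complement / identity]
= True   [complement]

always true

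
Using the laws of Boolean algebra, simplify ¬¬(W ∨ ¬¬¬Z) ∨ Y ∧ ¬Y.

W ∨ ¬Z

¬¬(W ∨ ¬¬¬Z) ∨ Y ∧ ¬Y
= ¬¬(W ∨ ¬¬¬Z)   — complement / identity
= ¬¬(W ∨ ¬Z)   — double negation
= W ∨ ¬Z   — double negation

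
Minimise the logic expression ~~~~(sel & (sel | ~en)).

~~~~(sel & (sel | ~en))
= ~~(sel & (sel | ~en))
= ~~sel
= sel

sel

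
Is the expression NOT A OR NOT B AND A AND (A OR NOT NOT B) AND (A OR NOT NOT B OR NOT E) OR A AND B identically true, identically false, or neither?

NOT A OR NOT B AND A AND (A OR NOT NOT B) AND (A OR NOT NOT B OR NOT E) OR A AND B
= NOT A OR NOT B AND A AND (A OR NOT NOT B) OR A AND B
= NOT A OR NOT B AND A AND (A OR B) OR A AND B
= NOT A OR NOT B AND A OR A AND B
= NOT A OR A
= TRUE

identically true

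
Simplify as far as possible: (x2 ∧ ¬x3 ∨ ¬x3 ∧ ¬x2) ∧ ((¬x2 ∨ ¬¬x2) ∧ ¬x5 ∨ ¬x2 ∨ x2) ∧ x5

(x2 ∧ ¬x3 ∨ ¬x3 ∧ ¬x2) ∧ ((¬x2 ∨ ¬¬x2) ∧ ¬x5 ∨ ¬x2 ∨ x2) ∧ x5
= (x2 ∧ ¬x3 ∨ ¬x3 ∧ ¬x2) ∧ ((¬x2 ∨ x2) ∧ ¬x5 ∨ ¬x2 ∨ x2) ∧ x5   (double negation)
= ¬x3 ∧ ((¬x2 ∨ x2) ∧ ¬x5 ∨ ¬x2 ∨ x2) ∧ x5   (distribution)
= ¬x3 ∧ (¬x2 ∨ x2) ∧ x5   (absorption)
= ¬x3 ∧ x5   (complement / identity)

¬x3 ∧ x5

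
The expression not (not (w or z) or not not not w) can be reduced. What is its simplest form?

not (not (w or z) or not not not w)
= not (not (w or z) or not w)   [double negation]
= (w or z) and w   [De Morgan]
= w   [absorption]

w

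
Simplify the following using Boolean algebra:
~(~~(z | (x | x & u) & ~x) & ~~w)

~(~~(z | (x | x & u) & ~x) & ~~w)
= ~(z | (x | x & u) & ~x) | ~w   — De Morgan
= ~(z | x & ~x) | ~w   — absorption
= ~z | ~w   — complement / identity

~z | ~w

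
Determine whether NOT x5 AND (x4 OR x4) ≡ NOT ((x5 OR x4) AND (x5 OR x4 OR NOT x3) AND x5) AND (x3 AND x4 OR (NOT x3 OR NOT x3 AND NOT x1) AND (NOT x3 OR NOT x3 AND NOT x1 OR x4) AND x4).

E1: NOT x5 AND (x4 OR x4)
    = NOT x5 AND x4   [idempotence]
E2: NOT ((x5 OR x4) AND (x5 OR x4 OR NOT x3) AND x5) AND (x3 AND x4 OR (NOT x3 OR NOT x3 AND NOT x1) AND (NOT x3 OR NOT x3 AND NOT x1 OR x4) AND x4)
    = NOT ((x5 OR x4) AND (x5 OR x4 OR NOT x3) AND x5) AND (x3 AND x4 OR (NOT x3 OR NOT x3 AND NOT x1) AND x4)   [absorption]
    = NOT ((x5 OR x4) AND (x5 OR x4 OR NOT x3) AND x5) AND (x3 AND x4 OR NOT x3 AND x4)   [absorption]
    = NOT ((x5 OR x4) AND x5) AND (x3 AND x4 OR NOT x3 AND x4)   [absorption]
    = NOT x5 AND (x3 AND x4 OR NOT x3 AND x4)   [absorption]
    = NOT x5 AND x4   [distribution]
Both reduce to NOT x5 AND x4, so they are equivalent.

Yes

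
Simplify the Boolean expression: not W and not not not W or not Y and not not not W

not W and not not not W or not Y and not not not W
= (not W or not Y) and not not not W   (distribution)
= (not W or not Y) and not W   (double negation)
= not W   (absorption)

not W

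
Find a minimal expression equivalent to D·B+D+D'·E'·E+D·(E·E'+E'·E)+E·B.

D+E·B

D·B+D+D'·E'·E+D·(E·E'+E'·E)+E·B
= D·B+D+D'·E'·E+D·E'·E+E·B
= D·B+D+E'·E+E·B
= D·B+D+E·B
= D+E·B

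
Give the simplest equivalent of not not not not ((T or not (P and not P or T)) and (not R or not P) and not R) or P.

not R or P

not not not not ((T or not (P and not P or T)) and (not R or not P) and not R) or P
= not not not not ((T or not T) and (not R or not P) and not R) or P   — complement / identity
= not not not not ((not R or not P) and not R) or P   — complement / identity
= not not not not not R or P   — absorption
= not not not R or P   — double negation
= not R or P   — double negation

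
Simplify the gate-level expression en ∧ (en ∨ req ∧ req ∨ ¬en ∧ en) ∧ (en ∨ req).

en

en ∧ (en ∨ req ∧ req ∨ ¬en ∧ en) ∧ (en ∨ req)
= en ∧ (en ∨ req ∧ req) ∧ (en ∨ req)   — complement / identity
= en ∧ (en ∨ req) ∧ (en ∨ req)   — idempotence
= en ∧ (en ∨ req)   — idempotence
= en   — absorption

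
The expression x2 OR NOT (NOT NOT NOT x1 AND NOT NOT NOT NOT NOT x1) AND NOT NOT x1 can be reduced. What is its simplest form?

x2 OR NOT (NOT NOT NOT x1 AND NOT NOT NOT NOT NOT x1) AND NOT NOT x1
= x2 OR (NOT NOT x1 OR NOT NOT NOT NOT x1) AND NOT NOT x1   (De Morgan)
= x2 OR (NOT NOT x1 OR NOT NOT x1) AND NOT NOT x1   (double negation)
= x2 OR NOT NOT x1 AND NOT NOT x1   (idempotence)
= x2 OR NOT NOT x1   (idempotence)
= x2 OR x1   (double negation)

x2 OR x1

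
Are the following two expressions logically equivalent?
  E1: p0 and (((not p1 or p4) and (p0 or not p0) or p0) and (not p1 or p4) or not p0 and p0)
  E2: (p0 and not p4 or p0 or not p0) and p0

No

E1: p0 and (((not p1 or p4) and (p0 or not p0) or p0) and (not p1 or p4) or not p0 and p0)
    = p0 and ((not p1 or p4 or p0) and (not p1 or p4) or not p0 and p0)   — complement / identity
    = p0 and (not p1 or p4 or not p0 and p0)   — absorption
    = p0 and (not p1 or p4)   — complement / identity
E2: (p0 and not p4 or p0 or not p0) and p0
    = (p0 or not p0) and p0   — absorption
    = p0   — complement / identity
These differ: at p0=1, p1=1, p4=0, E1 = 0 but E2 = 1.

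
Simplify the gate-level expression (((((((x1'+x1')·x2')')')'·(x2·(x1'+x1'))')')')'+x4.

x1'+x4

(((((((x1'+x1')·x2')')')'·(x2·(x1'+x1'))')')')'+x4
= (((((x1'+x1')·x2')'·(x2·(x1'+x1'))')')')'+x4
= (((x1'+x1')·x2'+x2·(x1'+x1'))')'+x4
= (x1'+x1')·x2'+x2·(x1'+x1')+x4
= x1'+x1'+x4
= x1'+x4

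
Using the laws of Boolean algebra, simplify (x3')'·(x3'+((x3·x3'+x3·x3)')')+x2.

(x3')'·(x3'+((x3·x3'+x3·x3)')')+x2
= (x3')'·(x3'+x3·x3'+x3·x3)+x2   [double negation]
= (x3')'·(x3'+x3)+x2   [distribution]
= (x3')'+x2   [complement / identity]
= x3+x2   [double negation]

x3+x2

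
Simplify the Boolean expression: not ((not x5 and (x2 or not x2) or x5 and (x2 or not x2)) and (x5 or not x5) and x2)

not x2

not ((not x5 and (x2 or not x2) or x5 and (x2 or not x2)) and (x5 or not x5) and x2)
= not ((x2 or not x2) and (x5 or not x5) and x2)
= not ((x5 or not x5) and x2)
= not x2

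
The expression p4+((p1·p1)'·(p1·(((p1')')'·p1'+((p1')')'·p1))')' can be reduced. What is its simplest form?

p4+((p1·p1)'·(p1·(((p1')')'·p1'+((p1')')'·p1))')'
= p4+((p1·p1)'·(p1·((p1')')')')'   — distribution
= p4+p1·p1+p1·((p1')')'   — De Morgan
= p4+p1·p1+p1·p1'   — double negation
= p4+p1   — distribution

p4+p1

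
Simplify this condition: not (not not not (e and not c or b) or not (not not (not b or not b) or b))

e and not c or b

not (not not not (e and not c or b) or not (not not (not b or not b) or b))
= not (not not not (e and not c or b) or not (not b or not b or b))
= not (not (e and not c or b) or not (not b or not b or b))
= (e and not c or b) and (not b or not b or b)
= (e and not c or b) and (not b or b)
= e and not c or b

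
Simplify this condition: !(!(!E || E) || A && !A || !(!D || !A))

!(!(!E || E) || A && !A || !(!D || !A))
= !(!(!E || E) || !(!D || !A))   — complement / identity
= (!E || E) && (!D || !A)   — De Morgan
= !D || !A   — complement / identity

!D || !A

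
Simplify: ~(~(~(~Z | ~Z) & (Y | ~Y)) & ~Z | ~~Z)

~(~(~(~Z | ~Z) & (Y | ~Y)) & ~Z | ~~Z)
= ~(~~(~Z | ~Z) & ~Z | ~~Z)   — complement / identity
= ~(~(Z & Z) & ~Z | ~~Z)   — De Morgan
= ~(~Z & ~Z | ~~Z)   — idempotence
= ~(~Z | ~~Z)   — idempotence
= Z & ~Z   — De Morgan
= 0   — complement

0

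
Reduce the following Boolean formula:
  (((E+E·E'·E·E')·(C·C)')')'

(((E+E·E'·E·E')·(C·C)')')'
= (E+E·E'·E·E')·(C·C)'   (double negation)
= (E+E·E')·(C·C)'   (idempotence)
= (E+E·E')·C'   (idempotence)
= E·C'   (complement / identity)

E·C'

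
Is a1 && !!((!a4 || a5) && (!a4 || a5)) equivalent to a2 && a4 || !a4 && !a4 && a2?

No

E1: a1 && !!((!a4 || a5) && (!a4 || a5))
    = a1 && (!a4 || a5) && (!a4 || a5)   (double negation)
    = a1 && (!a4 || a5)   (idempotence)
E2: a2 && a4 || !a4 && !a4 && a2
    = a2 && a4 || !a4 && a2   (idempotence)
    = a2   (distribution)
These differ: at a1=0, a2=1, a4=0, a5=1, E1 = 0 but E2 = 1.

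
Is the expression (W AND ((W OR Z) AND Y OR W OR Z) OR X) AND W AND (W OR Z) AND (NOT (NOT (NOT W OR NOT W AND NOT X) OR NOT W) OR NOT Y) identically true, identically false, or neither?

neither

(W AND ((W OR Z) AND Y OR W OR Z) OR X) AND W AND (W OR Z) AND (NOT (NOT (NOT W OR NOT W AND NOT X) OR NOT W) OR NOT Y)
= (W AND (W OR Z) OR X) AND W AND (W OR Z) AND (NOT (NOT (NOT W OR NOT W AND NOT X) OR NOT W) OR NOT Y)   — absorption
= W AND (W OR Z) AND (NOT (NOT (NOT W OR NOT W AND NOT X) OR NOT W) OR NOT Y)   — absorption
= W AND (NOT (NOT (NOT W OR NOT W AND NOT X) OR NOT W) OR NOT Y)   — absorption
= W AND ((NOT W OR NOT W AND NOT X) AND W OR NOT Y)   — De Morgan
= W AND (NOT W AND W OR NOT Y)   — absorption
= W AND NOT Y   — complement / identity
This depends on W, Y, so it is not a constant.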